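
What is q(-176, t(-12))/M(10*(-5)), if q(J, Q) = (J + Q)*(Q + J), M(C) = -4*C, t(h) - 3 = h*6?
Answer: 2401/8 ≈ 300.13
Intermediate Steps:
t(h) = 3 + 6*h (t(h) = 3 + h*6 = 3 + 6*h)
q(J, Q) = (J + Q)**2 (q(J, Q) = (J + Q)*(J + Q) = (J + Q)**2)
q(-176, t(-12))/M(10*(-5)) = (-176 + (3 + 6*(-12)))**2/((-40*(-5))) = (-176 + (3 - 72))**2/((-4*(-50))) = (-176 - 69)**2/200 = (-245)**2*(1/200) = 60025*(1/200) = 2401/8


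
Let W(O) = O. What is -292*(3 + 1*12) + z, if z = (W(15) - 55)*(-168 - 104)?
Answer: 6500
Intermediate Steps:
z = 10880 (z = (15 - 55)*(-168 - 104) = -40*(-272) = 10880)
-292*(3 + 1*12) + z = -292*(3 + 1*12) + 10880 = -292*(3 + 12) + 10880 = -292*15 + 10880 = -4380 + 10880 = 6500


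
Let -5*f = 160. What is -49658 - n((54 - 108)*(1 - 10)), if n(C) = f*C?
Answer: -34106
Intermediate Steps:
f = -32 (f = -⅕*160 = -32)
n(C) = -32*C
-49658 - n((54 - 108)*(1 - 10)) = -49658 - (-32)*(54 - 108)*(1 - 10) = -49658 - (-32)*(-54*(-9)) = -49658 - (-32)*486 = -49658 - 1*(-15552) = -49658 + 15552 = -34106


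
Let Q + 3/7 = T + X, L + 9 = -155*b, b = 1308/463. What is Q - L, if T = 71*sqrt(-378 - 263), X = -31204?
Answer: -99685204/3241 + 71*I*sqrt(641) ≈ -30758.0 + 1797.6*I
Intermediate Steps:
b = 1308/463 (b = 1308*(1/463) = 1308/463 ≈ 2.8251)
T = 71*I*sqrt(641) (T = 71*sqrt(-641) = 71*(I*sqrt(641)) = 71*I*sqrt(641) ≈ 1797.6*I)
L = -206907/463 (L = -9 - 155*1308/463 = -9 - 202740/463 = -206907/463 ≈ -446.88)
Q = -218431/7 + 71*I*sqrt(641) (Q = -3/7 + (71*I*sqrt(641) - 31204) = -3/7 + (-31204 + 71*I*sqrt(641)) = -218431/7 + 71*I*sqrt(641) ≈ -31204.0 + 1797.6*I)
Q - L = (-218431/7 + 71*I*sqrt(641)) - 1*(-206907/463) = (-218431/7 + 71*I*sqrt(641)) + 206907/463 = -99685204/3241 + 71*I*sqrt(641)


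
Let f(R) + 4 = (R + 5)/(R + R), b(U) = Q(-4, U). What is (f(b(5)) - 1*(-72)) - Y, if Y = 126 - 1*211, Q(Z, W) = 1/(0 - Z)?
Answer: 327/2 ≈ 163.50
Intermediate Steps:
Q(Z, W) = -1/Z (Q(Z, W) = 1/(-Z) = -1/Z)
b(U) = ¼ (b(U) = -1/(-4) = -1*(-¼) = ¼)
f(R) = -4 + (5 + R)/(2*R) (f(R) = -4 + (R + 5)/(R + R) = -4 + (5 + R)/((2*R)) = -4 + (5 + R)*(1/(2*R)) = -4 + (5 + R)/(2*R))
Y = -85 (Y = 126 - 211 = -85)
(f(b(5)) - 1*(-72)) - Y = ((5 - 7*¼)/(2*(¼)) - 1*(-72)) - 1*(-85) = ((½)*4*(5 - 7/4) + 72) + 85 = ((½)*4*(13/4) + 72) + 85 = (13/2 + 72) + 85 = 157/2 + 85 = 327/2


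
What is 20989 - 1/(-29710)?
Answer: 623583191/29710 ≈ 20989.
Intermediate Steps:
20989 - 1/(-29710) = 20989 - 1*(-1/29710) = 20989 + 1/29710 = 623583191/29710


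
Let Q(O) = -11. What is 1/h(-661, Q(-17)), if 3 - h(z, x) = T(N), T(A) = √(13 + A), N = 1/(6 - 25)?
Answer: -19/25 - √4674/75 ≈ -1.6716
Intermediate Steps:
N = -1/19 (N = 1/(-19) = -1/19 ≈ -0.052632)
h(z, x) = 3 - √4674/19 (h(z, x) = 3 - √(13 - 1/19) = 3 - √(246/19) = 3 - √4674/19)
1/h(-661, Q(-17)) = 1/(3 - √4674/19)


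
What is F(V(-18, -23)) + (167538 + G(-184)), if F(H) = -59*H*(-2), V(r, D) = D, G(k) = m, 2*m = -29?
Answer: 329619/2 ≈ 1.6481e+5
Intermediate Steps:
m = -29/2 (m = (1/2)*(-29) = -29/2 ≈ -14.500)
G(k) = -29/2
F(H) = 118*H (F(H) = -(-118)*H = 118*H)
F(V(-18, -23)) + (167538 + G(-184)) = 118*(-23) + (167538 - 29/2) = -2714 + 335047/2 = 329619/2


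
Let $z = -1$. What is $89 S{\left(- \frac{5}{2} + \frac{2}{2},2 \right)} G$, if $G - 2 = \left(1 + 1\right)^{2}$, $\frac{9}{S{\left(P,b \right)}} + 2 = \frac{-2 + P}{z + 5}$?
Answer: $- \frac{38448}{23} \approx -1671.7$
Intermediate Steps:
$S{\left(P,b \right)} = \frac{9}{- \frac{5}{2} + \frac{P}{4}}$ ($S{\left(P,b \right)} = \frac{9}{-2 + \frac{-2 + P}{-1 + 5}} = \frac{9}{-2 + \frac{-2 + P}{4}} = \frac{9}{-2 + \left(-2 + P\right) \frac{1}{4}} = \frac{9}{-2 + \left(- \frac{1}{2} + \frac{P}{4}\right)} = \frac{9}{- \frac{5}{2} + \frac{P}{4}}$)
$G = 6$ ($G = 2 + \left(1 + 1\right)^{2} = 2 + 2^{2} = 2 + 4 = 6$)
$89 S{\left(- \frac{5}{2} + \frac{2}{2},2 \right)} G = 89 \frac{36}{-10 + \left(- \frac{5}{2} + \frac{2}{2}\right)} 6 = 89 \frac{36}{-10 + \left(\left(-5\right) \frac{1}{2} + 2 \cdot \frac{1}{2}\right)} 6 = 89 \frac{36}{-10 + \left(- \frac{5}{2} + 1\right)} 6 = 89 \frac{36}{-10 - \frac{3}{2}} \cdot 6 = 89 \frac{36}{- \frac{23}{2}} \cdot 6 = 89 \cdot 36 \left(- \frac{2}{23}\right) 6 = 89 \left(- \frac{72}{23}\right) 6 = \left(- \frac{6408}{23}\right) 6 = - \frac{38448}{23}$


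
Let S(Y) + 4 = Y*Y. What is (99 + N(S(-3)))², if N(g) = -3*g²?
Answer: 576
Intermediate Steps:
S(Y) = -4 + Y² (S(Y) = -4 + Y*Y = -4 + Y²)
(99 + N(S(-3)))² = (99 - 3*(-4 + (-3)²)²)² = (99 - 3*(-4 + 9)²)² = (99 - 3*5²)² = (99 - 3*25)² = (99 - 75)² = 24² = 576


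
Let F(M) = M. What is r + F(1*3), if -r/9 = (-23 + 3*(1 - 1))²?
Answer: -4758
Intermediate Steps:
r = -4761 (r = -9*(-23 + 3*(1 - 1))² = -9*(-23 + 3*0)² = -9*(-23 + 0)² = -9*(-23)² = -9*529 = -4761)
r + F(1*3) = -4761 + 1*3 = -4761 + 3 = -4758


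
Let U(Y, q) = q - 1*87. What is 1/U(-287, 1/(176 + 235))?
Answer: -411/35756 ≈ -0.011495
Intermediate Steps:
U(Y, q) = -87 + q (U(Y, q) = q - 87 = -87 + q)
1/U(-287, 1/(176 + 235)) = 1/(-87 + 1/(176 + 235)) = 1/(-87 + 1/411) = 1/(-35756/411) = -411/35756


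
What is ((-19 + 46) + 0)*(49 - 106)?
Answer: -1539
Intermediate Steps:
((-19 + 46) + 0)*(49 - 106) = (27 + 0)*(-57) = 27*(-57) = -1539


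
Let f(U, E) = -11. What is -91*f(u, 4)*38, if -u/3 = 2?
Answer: 38038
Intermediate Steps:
u = -6 (u = -3*2 = -6)
-91*f(u, 4)*38 = -91*(-11)*38 = 1001*38 = 38038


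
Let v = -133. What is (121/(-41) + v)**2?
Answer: 31069476/1681 ≈ 18483.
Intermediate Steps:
(121/(-41) + v)**2 = (121/(-41) - 133)**2 = (121*(-1/41) - 133)**2 = (-121/41 - 133)**2 = (-5574/41)**2 = 31069476/1681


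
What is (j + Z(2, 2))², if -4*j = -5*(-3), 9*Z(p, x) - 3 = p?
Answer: 13225/1296 ≈ 10.204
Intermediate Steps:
Z(p, x) = ⅓ + p/9
j = -15/4 (j = -(-5)*(-3)/4 = -¼*15 = -15/4 ≈ -3.7500)
(j + Z(2, 2))² = (-15/4 + (⅓ + (⅑)*2))² = (-15/4 + (⅓ + 2/9))² = (-15/4 + 5/9)² = (-115/36)² = 13225/1296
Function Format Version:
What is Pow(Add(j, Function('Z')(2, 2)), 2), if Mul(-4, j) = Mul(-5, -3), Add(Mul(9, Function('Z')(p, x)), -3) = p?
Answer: Rational(13225, 1296) ≈ 10.204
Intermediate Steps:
Function('Z')(p, x) = Add(Rational(1, 3), Mul(Rational(1, 9), p))
j = Rational(-15, 4) (j = Mul(Rational(-1, 4), Mul(-5, -3)) = Mul(Rational(-1, 4), 15) = Rational(-15, 4) ≈ -3.7500)
Pow(Add(j, Function('Z')(2, 2)), 2) = Pow(Add(Rational(-15, 4), Add(Rational(1, 3), Mul(Rational(1, 9), 2))), 2) = Pow(Add(Rational(-15, 4), Add(Rational(1, 3), Rational(2, 9))), 2) = Pow(Add(Rational(-15, 4), Rational(5, 9)), 2) = Pow(Rational(-115, 36), 2) = Rational(13225, 1296)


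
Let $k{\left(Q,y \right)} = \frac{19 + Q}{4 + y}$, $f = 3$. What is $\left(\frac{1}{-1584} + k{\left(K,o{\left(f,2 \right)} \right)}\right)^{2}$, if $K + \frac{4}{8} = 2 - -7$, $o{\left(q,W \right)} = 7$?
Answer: $\frac{15673681}{2509056} \approx 6.2468$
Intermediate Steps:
$K = \frac{17}{2}$ ($K = - \frac{1}{2} + \left(2 - -7\right) = - \frac{1}{2} + \left(2 + 7\right) = - \frac{1}{2} + 9 = \frac{17}{2} \approx 8.5$)
$k{\left(Q,y \right)} = \frac{19 + Q}{4 + y}$
$\left(\frac{1}{-1584} + k{\left(K,o{\left(f,2 \right)} \right)}\right)^{2} = \left(\frac{1}{-1584} + \frac{19 + \frac{17}{2}}{4 + 7}\right)^{2} = \left(- \frac{1}{1584} + \frac{1}{11} \cdot \frac{55}{2}\right)^{2} = \left(- \frac{1}{1584} + \frac{5}{2}\right)^{2} = \left(\frac{3959}{1584}\right)^{2} = \frac{15673681}{2509056}$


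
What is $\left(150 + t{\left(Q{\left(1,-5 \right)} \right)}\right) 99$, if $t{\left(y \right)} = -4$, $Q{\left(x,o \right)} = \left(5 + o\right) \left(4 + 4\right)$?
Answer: $14454$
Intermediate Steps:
$Q{\left(x,o \right)} = 40 + 8 o$ ($Q{\left(x,o \right)} = \left(5 + o\right) 8 = 40 + 8 o$)
$\left(150 + t{\left(Q{\left(1,-5 \right)} \right)}\right) 99 = \left(150 - 4\right) 99 = 146 \cdot 99 = 14454$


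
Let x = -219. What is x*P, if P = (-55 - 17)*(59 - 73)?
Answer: -220752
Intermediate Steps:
P = 1008 (P = -72*(-14) = 1008)
x*P = -219*1008 = -220752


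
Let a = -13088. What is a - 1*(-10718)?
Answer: -2370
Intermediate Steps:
a - 1*(-10718) = -13088 - 1*(-10718) = -13088 + 10718 = -2370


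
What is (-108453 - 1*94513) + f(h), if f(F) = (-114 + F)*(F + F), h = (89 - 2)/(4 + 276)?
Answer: -7959036671/39200 ≈ -2.0304e+5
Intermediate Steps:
h = 87/280 ≈ 0.31071
f(F) = 2*F*(-114 + F) (f(F) = (-114 + F)*(2*F) = 2*F*(-114 + F))
(-108453 - 1*94513) + f(h) = (-108453 - 1*94513) + 2*(87/280)*(-114 + 87/280) = (-108453 - 94513) + 2*(87/280)*(-31833/280) = -202966 - 2769471/39200 = -7959036671/39200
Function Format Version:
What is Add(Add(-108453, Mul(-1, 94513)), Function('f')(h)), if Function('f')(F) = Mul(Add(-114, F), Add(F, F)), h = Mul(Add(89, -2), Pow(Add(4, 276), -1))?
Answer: Rational(-7959036671, 39200) ≈ -2.0304e+5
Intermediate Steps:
h = Rational(87, 280) (h = Mul(87, Pow(280, -1)) = Mul(87, Rational(1, 280)) = Rational(87, 280) ≈ 0.31071)
Function('f')(F) = Mul(2, F, Add(-114, F)) (Function('f')(F) = Mul(Add(-114, F), Mul(2, F)) = Mul(2, F, Add(-114, F)))
Add(Add(-108453, Mul(-1, 94513)), Function('f')(h)) = Add(Add(-108453, Mul(-1, 94513)), Mul(2, Rational(87, 280), Add(-114, Rational(87, 280)))) = Add(Add(-108453, -94513), Mul(2, Rational(87, 280), Rational(-31833, 280))) = Add(-202966, Rational(-2769471, 39200)) = Rational(-7959036671, 39200)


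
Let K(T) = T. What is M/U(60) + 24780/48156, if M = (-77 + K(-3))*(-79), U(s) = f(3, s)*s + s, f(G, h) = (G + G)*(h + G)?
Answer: 3616013/4562781 ≈ 0.79250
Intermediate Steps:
f(G, h) = 2*G*(G + h) (f(G, h) = (2*G)*(G + h) = 2*G*(G + h))
U(s) = s + s*(18 + 6*s) (U(s) = (2*3*(3 + s))*s + s = (18 + 6*s)*s + s = s*(18 + 6*s) + s = s + s*(18 + 6*s))
M = 6320 (M = (-77 - 3)*(-79) = -80*(-79) = 6320)
M/U(60) + 24780/48156 = 6320/((60*(19 + 6*60))) + 24780/48156 = 6320/((60*(19 + 360))) + 24780*(1/48156) = 6320/((60*379)) + 2065/4013 = 6320/22740 + 2065/4013 = 6320*(1/22740) + 2065/4013 = 316/1137 + 2065/4013 = 3616013/4562781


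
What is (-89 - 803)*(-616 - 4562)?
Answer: 4618776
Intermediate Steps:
(-89 - 803)*(-616 - 4562) = -892*(-5178) = 4618776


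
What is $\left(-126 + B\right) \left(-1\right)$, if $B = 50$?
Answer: $76$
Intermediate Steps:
$\left(-126 + B\right) \left(-1\right) = \left(-126 + 50\right) \left(-1\right) = \left(-76\right) \left(-1\right) = 76$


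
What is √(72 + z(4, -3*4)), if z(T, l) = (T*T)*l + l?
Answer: 2*I*√33 ≈ 11.489*I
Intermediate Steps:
z(T, l) = l + l*T² (z(T, l) = T²*l + l = l*T² + l = l + l*T²)
√(72 + z(4, -3*4)) = √(72 + (-3*4)*(1 + 4²)) = √(72 - 12*(1 + 16)) = √(72 - 12*17) = √(72 - 204) = √(-132) = 2*I*√33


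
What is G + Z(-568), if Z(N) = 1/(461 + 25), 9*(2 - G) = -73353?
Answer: 3962035/486 ≈ 8152.3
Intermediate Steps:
G = 24457/3 (G = 2 - ⅑*(-73353) = 2 + 24451/3 = 24457/3 ≈ 8152.3)
Z(N) = 1/486
G + Z(-568) = 24457/3 + 1/486 = 3962035/486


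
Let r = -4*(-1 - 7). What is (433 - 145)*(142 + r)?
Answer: 50112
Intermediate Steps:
r = 32 (r = -4*(-8) = 32)
(433 - 145)*(142 + r) = (433 - 145)*(142 + 32) = 288*174 = 50112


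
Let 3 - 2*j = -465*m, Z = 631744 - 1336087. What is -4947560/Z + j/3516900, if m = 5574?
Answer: 12208581102053/1651402597800 ≈ 7.3929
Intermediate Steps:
Z = -704343
j = 2591913/2 (j = 3/2 - (-465)*5574/2 = 3/2 - ½*(-2591910) = 3/2 + 1295955 = 2591913/2 ≈ 1.2960e+6)
-4947560/Z + j/3516900 = -4947560/(-704343) + (2591913/2)/3516900 = -4947560*(-1/704343) + (2591913/2)*(1/3516900) = 4947560/704343 + 863971/2344600 = 12208581102053/1651402597800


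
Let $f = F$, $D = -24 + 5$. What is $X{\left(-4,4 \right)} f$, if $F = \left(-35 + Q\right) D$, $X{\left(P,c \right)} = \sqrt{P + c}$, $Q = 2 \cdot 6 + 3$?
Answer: $0$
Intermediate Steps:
$D = -19$
$Q = 15$ ($Q = 12 + 3 = 15$)
$F = 380$ ($F = \left(-35 + 15\right) \left(-19\right) = \left(-20\right) \left(-19\right) = 380$)
$f = 380$
$X{\left(-4,4 \right)} f = \sqrt{-4 + 4} \cdot 380 = \sqrt{0} \cdot 380 = 0 \cdot 380 = 0$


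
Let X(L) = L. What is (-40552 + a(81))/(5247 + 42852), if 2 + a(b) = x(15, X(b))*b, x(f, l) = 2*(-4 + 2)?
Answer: -13626/16033 ≈ -0.84987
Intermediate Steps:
x(f, l) = -4 (x(f, l) = 2*(-2) = -4)
a(b) = -2 - 4*b
(-40552 + a(81))/(5247 + 42852) = (-40552 + (-2 - 4*81))/(5247 + 42852) = (-40552 + (-2 - 324))/48099 = (-40552 - 326)*(1/48099) = -40878*1/48099 = -13626/16033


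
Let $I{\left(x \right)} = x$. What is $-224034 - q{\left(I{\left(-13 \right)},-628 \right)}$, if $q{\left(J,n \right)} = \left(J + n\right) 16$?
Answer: $-213778$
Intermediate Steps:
$q{\left(J,n \right)} = 16 J + 16 n$
$-224034 - q{\left(I{\left(-13 \right)},-628 \right)} = -224034 - \left(16 \left(-13\right) + 16 \left(-628\right)\right) = -224034 - \left(-208 - 10048\right) = -224034 - -10256 = -224034 + 10256 = -213778$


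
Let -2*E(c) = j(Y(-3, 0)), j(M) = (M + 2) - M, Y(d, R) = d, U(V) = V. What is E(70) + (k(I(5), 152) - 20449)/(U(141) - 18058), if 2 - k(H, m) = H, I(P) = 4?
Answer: 2534/17917 ≈ 0.14143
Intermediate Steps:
k(H, m) = 2 - H
j(M) = 2 (j(M) = (2 + M) - M = 2)
E(c) = -1 (E(c) = -1/2*2 = -1)
E(70) + (k(I(5), 152) - 20449)/(U(141) - 18058) = -1 + ((2 - 1*4) - 20449)/(141 - 18058) = -1 + ((2 - 4) - 20449)/(-17917) = -1 + (-2 - 20449)*(-1/17917) = -1 - 20451*(-1/17917) = -1 + 20451/17917 = 2534/17917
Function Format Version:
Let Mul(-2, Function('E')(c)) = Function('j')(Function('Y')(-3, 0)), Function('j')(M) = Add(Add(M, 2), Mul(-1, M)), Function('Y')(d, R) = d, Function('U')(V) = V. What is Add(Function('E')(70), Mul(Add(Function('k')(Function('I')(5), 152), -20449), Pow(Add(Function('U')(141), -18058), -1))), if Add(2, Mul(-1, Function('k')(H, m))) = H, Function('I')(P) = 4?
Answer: Rational(2534, 17917) ≈ 0.14143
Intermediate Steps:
Function('k')(H, m) = Add(2, Mul(-1, H))
Function('j')(M) = 2 (Function('j')(M) = Add(Add(2, M), Mul(-1, M)) = 2)
Function('E')(c) = -1 (Function('E')(c) = Mul(Rational(-1, 2), 2) = -1)
Add(Function('E')(70), Mul(Add(Function('k')(Function('I')(5), 152), -20449), Pow(Add(Function('U')(141), -18058), -1))) = Add(-1, Mul(Add(Add(2, Mul(-1, 4)), -20449), Pow(Add(141, -18058), -1))) = Add(-1, Mul(Add(Add(2, -4), -20449), Pow(-17917, -1))) = Add(-1, Mul(Add(-2, -20449), Rational(-1, 17917))) = Add(-1, Mul(-20451, Rational(-1, 17917))) = Add(-1, Rational(20451, 17917)) = Rational(2534, 17917)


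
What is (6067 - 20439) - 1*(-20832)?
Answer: 6460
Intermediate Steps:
(6067 - 20439) - 1*(-20832) = -14372 + 20832 = 6460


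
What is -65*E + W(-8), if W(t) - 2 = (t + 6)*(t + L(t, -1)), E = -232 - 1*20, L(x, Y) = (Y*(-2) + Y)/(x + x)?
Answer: 131185/8 ≈ 16398.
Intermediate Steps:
L(x, Y) = -Y/(2*x) (L(x, Y) = (-2*Y + Y)/((2*x)) = (-Y)*(1/(2*x)) = -Y/(2*x))
E = -252 (E = -232 - 20 = -252)
W(t) = 2 + (6 + t)*(t + 1/(2*t)) (W(t) = 2 + (t + 6)*(t - ½*(-1)/t) = 2 + (6 + t)*(t + 1/(2*t)))
-65*E + W(-8) = -65*(-252) + (5/2 + (-8)² + 3/(-8) + 6*(-8)) = 16380 + (5/2 + 64 + 3*(-⅛) - 48) = 16380 + (5/2 + 64 - 3/8 - 48) = 16380 + 145/8 = 131185/8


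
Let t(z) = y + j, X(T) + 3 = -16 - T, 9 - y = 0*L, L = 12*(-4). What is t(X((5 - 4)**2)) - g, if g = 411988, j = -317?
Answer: -412296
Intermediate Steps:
L = -48
y = 9 (y = 9 - 0*(-48) = 9 - 1*0 = 9 + 0 = 9)
X(T) = -19 - T (X(T) = -3 + (-16 - T) = -19 - T)
t(z) = -308 (t(z) = 9 - 317 = -308)
t(X((5 - 4)**2)) - g = -308 - 1*411988 = -308 - 411988 = -412296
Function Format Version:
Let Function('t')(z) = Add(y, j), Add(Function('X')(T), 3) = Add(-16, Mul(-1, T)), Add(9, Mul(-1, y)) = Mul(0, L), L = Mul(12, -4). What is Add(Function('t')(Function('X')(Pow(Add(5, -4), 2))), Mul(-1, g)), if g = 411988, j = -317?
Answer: -412296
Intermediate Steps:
L = -48
y = 9 (y = Add(9, Mul(-1, Mul(0, -48))) = Add(9, Mul(-1, 0)) = Add(9, 0) = 9)
Function('X')(T) = Add(-19, Mul(-1, T)) (Function('X')(T) = Add(-3, Add(-16, Mul(-1, T))) = Add(-19, Mul(-1, T)))
Function('t')(z) = -308 (Function('t')(z) = Add(9, -317) = -308)
Add(Function('t')(Function('X')(Pow(Add(5, -4), 2))), Mul(-1, g)) = Add(-308, Mul(-1, 411988)) = Add(-308, -411988) = -412296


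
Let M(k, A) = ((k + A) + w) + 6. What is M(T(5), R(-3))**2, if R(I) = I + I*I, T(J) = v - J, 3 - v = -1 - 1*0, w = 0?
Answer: 121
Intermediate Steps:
v = 4 (v = 3 - (-1 - 1*0) = 3 - (-1 + 0) = 3 - 1*(-1) = 3 + 1 = 4)
T(J) = 4 - J
R(I) = I + I**2
M(k, A) = 6 + A + k (M(k, A) = ((k + A) + 0) + 6 = ((A + k) + 0) + 6 = (A + k) + 6 = 6 + A + k)
M(T(5), R(-3))**2 = (6 - 3*(1 - 3) + (4 - 1*5))**2 = (6 - 3*(-2) + (4 - 5))**2 = (6 + 6 - 1)**2 = 11**2 = 121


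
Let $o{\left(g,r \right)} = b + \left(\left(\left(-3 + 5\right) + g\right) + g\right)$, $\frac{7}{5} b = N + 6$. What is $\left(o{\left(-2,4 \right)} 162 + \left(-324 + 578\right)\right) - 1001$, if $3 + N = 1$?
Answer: $- \frac{4257}{7} \approx -608.14$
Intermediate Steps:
$N = -2$ ($N = -3 + 1 = -2$)
$b = \frac{20}{7}$ ($b = \frac{5 \left(-2 + 6\right)}{7} = \frac{5}{7} \cdot 4 = \frac{20}{7} \approx 2.8571$)
$o{\left(g,r \right)} = \frac{34}{7} + 2 g$ ($o{\left(g,r \right)} = \frac{20}{7} + \left(\left(\left(-3 + 5\right) + g\right) + g\right) = \frac{20}{7} + \left(\left(2 + g\right) + g\right) = \frac{20}{7} + \left(2 + 2 g\right) = \frac{34}{7} + 2 g$)
$\left(o{\left(-2,4 \right)} 162 + \left(-324 + 578\right)\right) - 1001 = \left(\left(\frac{34}{7} + 2 \left(-2\right)\right) 162 + \left(-324 + 578\right)\right) - 1001 = \left(\left(\frac{34}{7} - 4\right) 162 + 254\right) - 1001 = \left(\frac{6}{7} \cdot 162 + 254\right) - 1001 = \left(\frac{972}{7} + 254\right) - 1001 = \frac{2750}{7} - 1001 = - \frac{4257}{7}$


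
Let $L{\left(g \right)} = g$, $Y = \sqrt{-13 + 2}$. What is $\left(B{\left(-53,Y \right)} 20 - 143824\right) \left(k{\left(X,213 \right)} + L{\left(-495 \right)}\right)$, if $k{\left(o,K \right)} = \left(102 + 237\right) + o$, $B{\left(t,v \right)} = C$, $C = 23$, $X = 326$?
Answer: $-24371880$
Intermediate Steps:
$Y = i \sqrt{11}$ ($Y = \sqrt{-11} = i \sqrt{11} \approx 3.3166 i$)
$B{\left(t,v \right)} = 23$
$k{\left(o,K \right)} = 339 + o$
$\left(B{\left(-53,Y \right)} 20 - 143824\right) \left(k{\left(X,213 \right)} + L{\left(-495 \right)}\right) = \left(23 \cdot 20 - 143824\right) \left(\left(339 + 326\right) - 495\right) = \left(460 - 143824\right) \left(665 - 495\right) = \left(-143364\right) 170 = -24371880$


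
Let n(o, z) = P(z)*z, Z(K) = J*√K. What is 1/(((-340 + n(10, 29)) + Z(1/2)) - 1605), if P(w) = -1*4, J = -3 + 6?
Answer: -458/943937 - √2/2831811 ≈ -0.00048570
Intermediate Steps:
J = 3
P(w) = -4
Z(K) = 3*√K
n(o, z) = -4*z
1/(((-340 + n(10, 29)) + Z(1/2)) - 1605) = 1/(((-340 - 4*29) + 3*√(1/2)) - 1605) = 1/(((-340 - 116) + 3*√(½)) - 1605) = 1/((-456 + 3*(√2/2)) - 1605) = 1/((-456 + 3*√2/2) - 1605) = 1/(-2061 + 3*√2/2)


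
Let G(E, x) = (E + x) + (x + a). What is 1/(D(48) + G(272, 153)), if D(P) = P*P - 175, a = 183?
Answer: 1/2890 ≈ 0.00034602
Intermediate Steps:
D(P) = -175 + P**2 (D(P) = P**2 - 175 = -175 + P**2)
G(E, x) = 183 + E + 2*x (G(E, x) = (E + x) + (x + 183) = (E + x) + (183 + x) = 183 + E + 2*x)
1/(D(48) + G(272, 153)) = 1/((-175 + 48**2) + (183 + 272 + 2*153)) = 1/((-175 + 2304) + (183 + 272 + 306)) = 1/(2129 + 761) = 1/2890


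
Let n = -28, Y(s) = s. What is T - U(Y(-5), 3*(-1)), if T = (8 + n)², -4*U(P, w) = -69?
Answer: 1531/4 ≈ 382.75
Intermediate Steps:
U(P, w) = 69/4 (U(P, w) = -¼*(-69) = 69/4)
T = 400 (T = (8 - 28)² = (-20)² = 400)
T - U(Y(-5), 3*(-1)) = 400 - 1*69/4 = 400 - 69/4 = 1531/4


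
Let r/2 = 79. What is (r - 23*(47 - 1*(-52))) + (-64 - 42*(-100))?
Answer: 2017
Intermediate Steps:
r = 158 (r = 2*79 = 158)
(r - 23*(47 - 1*(-52))) + (-64 - 42*(-100)) = (158 - 23*(47 - 1*(-52))) + (-64 - 42*(-100)) = (158 - 23*(47 + 52)) + (-64 + 4200) = (158 - 23*99) + 4136 = (158 - 2277) + 4136 = -2119 + 4136 = 2017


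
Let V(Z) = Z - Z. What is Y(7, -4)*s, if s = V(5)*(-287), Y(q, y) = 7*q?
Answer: 0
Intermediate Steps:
V(Z) = 0
s = 0 (s = 0*(-287) = 0)
Y(7, -4)*s = (7*7)*0 = 49*0 = 0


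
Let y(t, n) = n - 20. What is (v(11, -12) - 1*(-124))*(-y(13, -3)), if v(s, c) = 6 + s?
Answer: 3243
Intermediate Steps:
y(t, n) = -20 + n
(v(11, -12) - 1*(-124))*(-y(13, -3)) = ((6 + 11) - 1*(-124))*(-(-20 - 3)) = (17 + 124)*(-1*(-23)) = 141*23 = 3243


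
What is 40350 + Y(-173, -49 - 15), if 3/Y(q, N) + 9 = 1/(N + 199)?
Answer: 48984495/1214 ≈ 40350.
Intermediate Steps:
Y(q, N) = 3/(-9 + 1/(199 + N)) (Y(q, N) = 3/(-9 + 1/(N + 199)) = 3/(-9 + 1/(199 + N)))
40350 + Y(-173, -49 - 15) = 40350 + 3*(-199 - (-49 - 15))/(1790 + 9*(-49 - 15)) = 40350 + 3*(-199 - 1*(-64))/(1790 + 9*(-64)) = 40350 + 3*(-199 + 64)/(1790 - 576) = 40350 + 3*(-135)/1214 = 40350 + 3*(1/1214)*(-135) = 40350 - 405/1214 = 48984495/1214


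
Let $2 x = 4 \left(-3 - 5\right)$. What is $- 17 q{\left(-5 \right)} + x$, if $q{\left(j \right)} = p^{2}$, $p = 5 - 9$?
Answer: $-288$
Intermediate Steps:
$p = -4$ ($p = 5 - 9 = -4$)
$q{\left(j \right)} = 16$ ($q{\left(j \right)} = \left(-4\right)^{2} = 16$)
$x = -16$ ($x = \frac{4 \left(-3 - 5\right)}{2} = \frac{4 \left(-8\right)}{2} = \frac{1}{2} \left(-32\right) = -16$)
$- 17 q{\left(-5 \right)} + x = \left(-17\right) 16 - 16 = -272 - 16 = -288$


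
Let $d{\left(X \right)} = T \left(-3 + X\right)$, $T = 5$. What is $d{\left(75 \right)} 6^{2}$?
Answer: $12960$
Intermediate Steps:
$d{\left(X \right)} = -15 + 5 X$ ($d{\left(X \right)} = 5 \left(-3 + X\right) = -15 + 5 X$)
$d{\left(75 \right)} 6^{2} = \left(-15 + 5 \cdot 75\right) 6^{2} = \left(-15 + 375\right) 36 = 360 \cdot 36 = 12960$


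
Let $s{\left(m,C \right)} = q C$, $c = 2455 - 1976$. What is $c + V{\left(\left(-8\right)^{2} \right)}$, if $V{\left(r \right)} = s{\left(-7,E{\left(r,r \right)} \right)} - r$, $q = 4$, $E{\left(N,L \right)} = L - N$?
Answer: $415$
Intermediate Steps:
$c = 479$
$s{\left(m,C \right)} = 4 C$
$V{\left(r \right)} = - r$ ($V{\left(r \right)} = 4 \left(r - r\right) - r = 4 \cdot 0 - r = 0 - r = - r$)
$c + V{\left(\left(-8\right)^{2} \right)} = 479 - \left(-8\right)^{2} = 479 - 64 = 415$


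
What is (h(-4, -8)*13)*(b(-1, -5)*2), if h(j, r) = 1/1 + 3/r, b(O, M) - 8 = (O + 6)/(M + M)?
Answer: 975/8 ≈ 121.88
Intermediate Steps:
b(O, M) = 8 + (6 + O)/(2*M) (b(O, M) = 8 + (O + 6)/(M + M) = 8 + (6 + O)/((2*M)) = 8 + (6 + O)*(1/(2*M)) = 8 + (6 + O)/(2*M))
h(j, r) = 1 + 3/r (h(j, r) = 1*1 + 3/r = 1 + 3/r)
(h(-4, -8)*13)*(b(-1, -5)*2) = (((3 - 8)/(-8))*13)*(((½)*(6 - 1 + 16*(-5))/(-5))*2) = (-⅛*(-5)*13)*(((½)*(-⅕)*(6 - 1 - 80))*2) = ((5/8)*13)*(((½)*(-⅕)*(-75))*2) = 65*((15/2)*2)/8 = (65/8)*15 = 975/8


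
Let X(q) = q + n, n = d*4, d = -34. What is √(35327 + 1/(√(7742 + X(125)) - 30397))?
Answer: √(1073834818 - 105981*√859)/√(30397 - 3*√859) ≈ 187.95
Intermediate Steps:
n = -136 (n = -34*4 = -136)
X(q) = -136 + q (X(q) = q - 136 = -136 + q)
√(35327 + 1/(√(7742 + X(125)) - 30397)) = √(35327 + 1/(√(7742 + (-136 + 125)) - 30397)) = √(35327 + 1/(√(7742 - 11) - 30397)) = √(35327 + 1/(√7731 - 30397)) = √(35327 + 1/(3*√859 - 30397)) = √(35327 + 1/(-30397 + 3*√859))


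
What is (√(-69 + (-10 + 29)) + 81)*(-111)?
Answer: -8991 - 555*I*√2 ≈ -8991.0 - 784.89*I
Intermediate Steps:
(√(-69 + (-10 + 29)) + 81)*(-111) = (√(-69 + 19) + 81)*(-111) = (√(-50) + 81)*(-111) = (5*I*√2 + 81)*(-111) = (81 + 5*I*√2)*(-111) = -8991 - 555*I*√2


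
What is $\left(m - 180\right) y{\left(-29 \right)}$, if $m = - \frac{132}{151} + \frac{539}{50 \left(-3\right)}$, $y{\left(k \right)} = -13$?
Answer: $\frac{54316457}{22650} \approx 2398.1$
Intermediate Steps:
$m = - \frac{101189}{22650}$ ($m = \left(-132\right) \frac{1}{151} + \frac{539}{-150} = - \frac{132}{151} + 539 \left(- \frac{1}{150}\right) = - \frac{132}{151} - \frac{539}{150} = - \frac{101189}{22650} \approx -4.4675$)
$\left(m - 180\right) y{\left(-29 \right)} = \left(- \frac{101189}{22650} - 180\right) \left(-13\right) = \left(- \frac{4178189}{22650}\right) \left(-13\right) = \frac{54316457}{22650}$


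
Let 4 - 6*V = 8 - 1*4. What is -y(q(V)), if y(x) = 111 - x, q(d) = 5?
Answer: -106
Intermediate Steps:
V = 0 (V = ⅔ - (8 - 1*4)/6 = ⅔ - (8 - 4)/6 = ⅔ - ⅙*4 = ⅔ - ⅔ = 0)
-y(q(V)) = -(111 - 1*5) = -(111 - 5) = -1*106 = -106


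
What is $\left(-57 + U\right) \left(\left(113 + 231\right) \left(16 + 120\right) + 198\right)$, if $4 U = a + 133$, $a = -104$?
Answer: $- \frac{4674709}{2} \approx -2.3374 \cdot 10^{6}$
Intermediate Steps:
$U = \frac{29}{4}$ ($U = \frac{-104 + 133}{4} = \frac{1}{4} \cdot 29 = \frac{29}{4} \approx 7.25$)
$\left(-57 + U\right) \left(\left(113 + 231\right) \left(16 + 120\right) + 198\right) = \left(-57 + \frac{29}{4}\right) \left(\left(113 + 231\right) \left(16 + 120\right) + 198\right) = - \frac{199 \left(344 \cdot 136 + 198\right)}{4} = - \frac{199 \left(46784 + 198\right)}{4} = \left(- \frac{199}{4}\right) 46982 = - \frac{4674709}{2}$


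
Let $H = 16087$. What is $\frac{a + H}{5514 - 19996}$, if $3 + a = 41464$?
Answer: $- \frac{28774}{7241} \approx -3.9738$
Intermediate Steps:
$a = 41461$ ($a = -3 + 41464 = 41461$)
$\frac{a + H}{5514 - 19996} = \frac{41461 + 16087}{5514 - 19996} = \frac{57548}{-14482} = 57548 \left(- \frac{1}{14482}\right) = - \frac{28774}{7241}$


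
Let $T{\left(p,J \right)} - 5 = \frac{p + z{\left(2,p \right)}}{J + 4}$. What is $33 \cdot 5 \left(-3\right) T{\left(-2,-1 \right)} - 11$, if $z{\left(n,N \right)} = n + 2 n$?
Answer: $-3146$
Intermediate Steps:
$z{\left(n,N \right)} = 3 n$
$T{\left(p,J \right)} = 5 + \frac{6 + p}{4 + J}$ ($T{\left(p,J \right)} = 5 + \frac{p + 3 \cdot 2}{J + 4} = 5 + \frac{p + 6}{4 + J} = 5 + \frac{6 + p}{4 + J}$)
$33 \cdot 5 \left(-3\right) T{\left(-2,-1 \right)} - 11 = 33 \cdot 5 \left(-3\right) \frac{26 - 2 + 5 \left(-1\right)}{4 - 1} - 11 = 33 \left(- 15 \frac{26 - 2 - 5}{3}\right) - 11 = 33 \left(- 15 \cdot \frac{1}{3} \cdot 19\right) - 11 = 33 \left(\left(-15\right) \frac{19}{3}\right) - 11 = 33 \left(-95\right) - 11 = -3135 - 11 = -3146$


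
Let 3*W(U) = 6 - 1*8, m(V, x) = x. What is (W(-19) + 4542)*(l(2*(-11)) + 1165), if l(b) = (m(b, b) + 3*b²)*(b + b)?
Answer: -280450040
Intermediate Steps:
W(U) = -⅔ (W(U) = (6 - 1*8)/3 = (6 - 8)/3 = (⅓)*(-2) = -⅔)
l(b) = 2*b*(b + 3*b²) (l(b) = (b + 3*b²)*(b + b) = (b + 3*b²)*(2*b) = 2*b*(b + 3*b²))
(W(-19) + 4542)*(l(2*(-11)) + 1165) = (-⅔ + 4542)*((2*(-11))²*(2 + 6*(2*(-11))) + 1165) = 13624*((-22)²*(2 + 6*(-22)) + 1165)/3 = 13624*(484*(2 - 132) + 1165)/3 = 13624*(484*(-130) + 1165)/3 = 13624*(-62920 + 1165)/3 = (13624/3)*(-61755) = -280450040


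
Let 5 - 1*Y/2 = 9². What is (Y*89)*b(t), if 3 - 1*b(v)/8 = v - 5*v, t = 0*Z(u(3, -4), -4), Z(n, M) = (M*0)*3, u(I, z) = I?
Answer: -324672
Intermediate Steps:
Z(n, M) = 0 (Z(n, M) = 0*3 = 0)
t = 0 (t = 0*0 = 0)
Y = -152 (Y = 10 - 2*9² = 10 - 2*81 = 10 - 162 = -152)
b(v) = 24 + 32*v (b(v) = 24 - 8*(v - 5*v) = 24 - (-32)*v = 24 + 32*v)
(Y*89)*b(t) = (-152*89)*(24 + 32*0) = -13528*(24 + 0) = -13528*24 = -324672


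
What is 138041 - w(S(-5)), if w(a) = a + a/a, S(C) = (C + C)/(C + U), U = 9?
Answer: 276085/2 ≈ 1.3804e+5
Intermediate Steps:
S(C) = 2*C/(9 + C) (S(C) = (C + C)/(C + 9) = (2*C)/(9 + C) = 2*C/(9 + C))
w(a) = 1 + a (w(a) = a + 1 = 1 + a)
138041 - w(S(-5)) = 138041 - (1 + 2*(-5)/(9 - 5)) = 138041 - (1 + 2*(-5)/4) = 138041 - (1 + 2*(-5)*(1/4)) = 138041 - (1 - 5/2) = 138041 - 1*(-3/2) = 138041 + 3/2 = 276085/2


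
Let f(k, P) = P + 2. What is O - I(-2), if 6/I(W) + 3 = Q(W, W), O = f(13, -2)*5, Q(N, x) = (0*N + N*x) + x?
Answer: 6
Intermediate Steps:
f(k, P) = 2 + P
Q(N, x) = x + N*x (Q(N, x) = (0 + N*x) + x = N*x + x = x + N*x)
O = 0 (O = (2 - 2)*5 = 0*5 = 0)
I(W) = 6/(-3 + W*(1 + W))
O - I(-2) = 0 - 6/(-3 - 2*(1 - 2)) = 0 - 6/(-3 - 2*(-1)) = 0 - 6/(-3 + 2) = 0 - 6/(-1) = 0 - 6*(-1) = 0 - 1*(-6) = 0 + 6 = 6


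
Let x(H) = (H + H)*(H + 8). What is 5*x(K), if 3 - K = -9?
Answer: 2400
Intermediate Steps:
K = 12 (K = 3 - 1*(-9) = 3 + 9 = 12)
x(H) = 2*H*(8 + H) (x(H) = (2*H)*(8 + H) = 2*H*(8 + H))
5*x(K) = 5*(2*12*(8 + 12)) = 5*(2*12*20) = 5*480 = 2400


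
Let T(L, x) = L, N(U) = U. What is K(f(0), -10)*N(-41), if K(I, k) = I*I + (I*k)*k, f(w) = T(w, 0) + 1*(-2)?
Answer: 8036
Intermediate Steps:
f(w) = -2 + w (f(w) = w + 1*(-2) = w - 2 = -2 + w)
K(I, k) = I**2 + I*k**2
K(f(0), -10)*N(-41) = ((-2 + 0)*((-2 + 0) + (-10)**2))*(-41) = -2*(-2 + 100)*(-41) = -2*98*(-41) = -196*(-41) = 8036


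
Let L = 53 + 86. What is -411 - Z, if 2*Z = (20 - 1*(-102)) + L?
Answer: -1083/2 ≈ -541.50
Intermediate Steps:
L = 139
Z = 261/2 (Z = ((20 - 1*(-102)) + 139)/2 = ((20 + 102) + 139)/2 = (122 + 139)/2 = (½)*261 = 261/2 ≈ 130.50)
-411 - Z = -411 - 1*261/2 = -411 - 261/2 = -1083/2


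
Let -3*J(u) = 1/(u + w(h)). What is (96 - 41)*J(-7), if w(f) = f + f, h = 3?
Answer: 55/3 ≈ 18.333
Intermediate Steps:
w(f) = 2*f
J(u) = -1/(3*(6 + u)) (J(u) = -1/(3*(u + 2*3)) = -1/(3*(u + 6)) = -1/(3*(6 + u)))
(96 - 41)*J(-7) = (96 - 41)*(-1/(18 + 3*(-7))) = 55*(-1/(18 - 21)) = 55*(-1/(-3)) = 55*(-1*(-⅓)) = 55*(⅓) = 55/3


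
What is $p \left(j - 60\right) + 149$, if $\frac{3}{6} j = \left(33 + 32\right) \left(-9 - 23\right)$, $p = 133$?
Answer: $-561111$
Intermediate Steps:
$j = -4160$ ($j = 2 \left(33 + 32\right) \left(-9 - 23\right) = 2 \cdot 65 \left(-32\right) = 2 \left(-2080\right) = -4160$)
$p \left(j - 60\right) + 149 = 133 \left(-4160 - 60\right) + 149 = 133 \left(-4220\right) + 149 = -561260 + 149 = -561111$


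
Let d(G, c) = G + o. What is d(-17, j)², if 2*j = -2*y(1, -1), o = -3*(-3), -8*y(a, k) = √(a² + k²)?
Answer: 64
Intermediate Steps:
y(a, k) = -√(a² + k²)/8
o = 9
j = √2/8 (j = (-(-1)*√(1² + (-1)²)/4)/2 = (-(-1)*√(1 + 1)/4)/2 = (-(-1)*√2/4)/2 = (√2/4)/2 = √2/8 ≈ 0.17678)
d(G, c) = 9 + G (d(G, c) = G + 9 = 9 + G)
d(-17, j)² = (9 - 17)² = (-8)² = 64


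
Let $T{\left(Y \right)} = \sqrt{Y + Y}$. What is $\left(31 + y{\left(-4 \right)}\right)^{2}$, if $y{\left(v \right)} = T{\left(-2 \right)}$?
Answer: $957 + 124 i \approx 957.0 + 124.0 i$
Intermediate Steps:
$T{\left(Y \right)} = \sqrt{2} \sqrt{Y}$ ($T{\left(Y \right)} = \sqrt{2 Y} = \sqrt{2} \sqrt{Y}$)
$y{\left(v \right)} = 2 i$ ($y{\left(v \right)} = \sqrt{2} \sqrt{-2} = \sqrt{2} i \sqrt{2} = 2 i$)
$\left(31 + y{\left(-4 \right)}\right)^{2} = \left(31 + 2 i\right)^{2}$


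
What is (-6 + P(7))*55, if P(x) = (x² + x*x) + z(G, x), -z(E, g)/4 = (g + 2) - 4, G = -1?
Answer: 3960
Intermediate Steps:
z(E, g) = 8 - 4*g (z(E, g) = -4*((g + 2) - 4) = -4*((2 + g) - 4) = -4*(-2 + g) = 8 - 4*g)
P(x) = 8 - 4*x + 2*x² (P(x) = (x² + x*x) + (8 - 4*x) = (x² + x²) + (8 - 4*x) = 2*x² + (8 - 4*x) = 8 - 4*x + 2*x²)
(-6 + P(7))*55 = (-6 + (8 - 4*7 + 2*7²))*55 = (-6 + (8 - 28 + 2*49))*55 = (-6 + (8 - 28 + 98))*55 = (-6 + 78)*55 = 72*55 = 3960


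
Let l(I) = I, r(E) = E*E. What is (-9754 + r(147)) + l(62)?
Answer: 11917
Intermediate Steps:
r(E) = E²
(-9754 + r(147)) + l(62) = (-9754 + 147²) + 62 = (-9754 + 21609) + 62 = 11855 + 62 = 11917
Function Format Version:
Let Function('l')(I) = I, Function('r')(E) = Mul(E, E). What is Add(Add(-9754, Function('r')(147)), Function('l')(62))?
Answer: 11917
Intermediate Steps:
Function('r')(E) = Pow(E, 2)
Add(Add(-9754, Function('r')(147)), Function('l')(62)) = Add(Add(-9754, Pow(147, 2)), 62) = Add(Add(-9754, 21609), 62) = Add(11855, 62) = 11917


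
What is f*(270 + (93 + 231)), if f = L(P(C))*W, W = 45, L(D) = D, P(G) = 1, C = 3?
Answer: 26730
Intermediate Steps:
f = 45 (f = 1*45 = 45)
f*(270 + (93 + 231)) = 45*(270 + (93 + 231)) = 45*(270 + 324) = 45*594 = 26730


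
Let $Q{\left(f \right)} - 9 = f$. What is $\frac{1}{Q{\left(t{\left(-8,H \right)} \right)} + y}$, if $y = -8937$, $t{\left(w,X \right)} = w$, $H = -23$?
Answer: $- \frac{1}{8936} \approx -0.00011191$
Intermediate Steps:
$Q{\left(f \right)} = 9 + f$
$\frac{1}{Q{\left(t{\left(-8,H \right)} \right)} + y} = \frac{1}{\left(9 - 8\right) - 8937} = \frac{1}{1 - 8937} = \frac{1}{-8936} = - \frac{1}{8936}$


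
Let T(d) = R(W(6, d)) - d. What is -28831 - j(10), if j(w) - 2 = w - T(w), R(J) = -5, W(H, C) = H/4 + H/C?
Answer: -28858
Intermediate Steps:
W(H, C) = H/4 + H/C (W(H, C) = H*(1/4) + H/C = H/4 + H/C)
T(d) = -5 - d
j(w) = 7 + 2*w (j(w) = 2 + (w - (-5 - w)) = 2 + (w + (5 + w)) = 2 + (5 + 2*w) = 7 + 2*w)
-28831 - j(10) = -28831 - (7 + 2*10) = -28831 - (7 + 20) = -28831 - 1*27 = -28831 - 27 = -28858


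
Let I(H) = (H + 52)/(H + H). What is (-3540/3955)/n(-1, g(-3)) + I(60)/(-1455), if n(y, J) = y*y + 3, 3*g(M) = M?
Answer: -3874099/17263575 ≈ -0.22441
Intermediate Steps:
g(M) = M/3
n(y, J) = 3 + y² (n(y, J) = y² + 3 = 3 + y²)
I(H) = (52 + H)/(2*H) (I(H) = (52 + H)/((2*H)) = (52 + H)*(1/(2*H)) = (52 + H)/(2*H))
(-3540/3955)/n(-1, g(-3)) + I(60)/(-1455) = (-3540/3955)/(3 + (-1)²) + ((½)*(52 + 60)/60)/(-1455) = (-3540*1/3955)/(3 + 1) + ((½)*(1/60)*112)*(-1/1455) = -708/791/4 + (14/15)*(-1/1455) = -708/791*¼ - 14/21825 = -177/791 - 14/21825 = -3874099/17263575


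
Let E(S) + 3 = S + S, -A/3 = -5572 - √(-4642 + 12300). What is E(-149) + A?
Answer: 16415 + 3*√7658 ≈ 16678.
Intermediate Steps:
A = 16716 + 3*√7658 (A = -3*(-5572 - √(-4642 + 12300)) = -3*(-5572 - √7658) = 16716 + 3*√7658 ≈ 16979.)
E(S) = -3 + 2*S (E(S) = -3 + (S + S) = -3 + 2*S)
E(-149) + A = (-3 + 2*(-149)) + (16716 + 3*√7658) = (-3 - 298) + (16716 + 3*√7658) = -301 + (16716 + 3*√7658) = 16415 + 3*√7658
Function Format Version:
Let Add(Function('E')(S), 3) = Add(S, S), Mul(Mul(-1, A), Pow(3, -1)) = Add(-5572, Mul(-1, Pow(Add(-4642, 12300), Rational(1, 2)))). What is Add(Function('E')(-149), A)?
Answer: Add(16415, Mul(3, Pow(7658, Rational(1, 2)))) ≈ 16678.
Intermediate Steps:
A = Add(16716, Mul(3, Pow(7658, Rational(1, 2)))) (A = Mul(-3, Add(-5572, Mul(-1, Pow(Add(-4642, 12300), Rational(1, 2))))) = Mul(-3, Add(-5572, Mul(-1, Pow(7658, Rational(1, 2))))) = Add(16716, Mul(3, Pow(7658, Rational(1, 2)))) ≈ 16979.)
Function('E')(S) = Add(-3, Mul(2, S)) (Function('E')(S) = Add(-3, Add(S, S)) = Add(-3, Mul(2, S)))
Add(Function('E')(-149), A) = Add(Add(-3, Mul(2, -149)), Add(16716, Mul(3, Pow(7658, Rational(1, 2))))) = Add(Add(-3, -298), Add(16716, Mul(3, Pow(7658, Rational(1, 2))))) = Add(-301, Add(16716, Mul(3, Pow(7658, Rational(1, 2))))) = Add(16415, Mul(3, Pow(7658, Rational(1, 2))))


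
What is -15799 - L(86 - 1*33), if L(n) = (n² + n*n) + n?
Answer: -21470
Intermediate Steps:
L(n) = n + 2*n² (L(n) = (n² + n²) + n = 2*n² + n = n + 2*n²)
-15799 - L(86 - 1*33) = -15799 - (86 - 1*33)*(1 + 2*(86 - 1*33)) = -15799 - (86 - 33)*(1 + 2*(86 - 33)) = -15799 - 53*(1 + 2*53) = -15799 - 53*(1 + 106) = -15799 - 53*107 = -15799 - 1*5671 = -15799 - 5671 = -21470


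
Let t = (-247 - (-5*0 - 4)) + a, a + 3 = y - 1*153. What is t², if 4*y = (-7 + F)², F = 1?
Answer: 152100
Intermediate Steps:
y = 9 (y = (-7 + 1)²/4 = (¼)*(-6)² = (¼)*36 = 9)
a = -147 (a = -3 + (9 - 1*153) = -3 + (9 - 153) = -3 - 144 = -147)
t = -390 (t = (-247 - (-5*0 - 4)) - 147 = (-247 - (0 - 4)) - 147 = (-247 - 1*(-4)) - 147 = (-247 + 4) - 147 = -243 - 147 = -390)
t² = (-390)² = 152100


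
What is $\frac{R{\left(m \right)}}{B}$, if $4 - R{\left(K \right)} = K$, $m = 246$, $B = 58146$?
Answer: $- \frac{11}{2643} \approx -0.0041619$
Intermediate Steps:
$R{\left(K \right)} = 4 - K$
$\frac{R{\left(m \right)}}{B} = \frac{4 - 246}{58146} = \left(4 - 246\right) \frac{1}{58146} = \left(-242\right) \frac{1}{58146} = - \frac{11}{2643}$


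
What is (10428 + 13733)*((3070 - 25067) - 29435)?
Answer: -1242648552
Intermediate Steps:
(10428 + 13733)*((3070 - 25067) - 29435) = 24161*(-21997 - 29435) = 24161*(-51432) = -1242648552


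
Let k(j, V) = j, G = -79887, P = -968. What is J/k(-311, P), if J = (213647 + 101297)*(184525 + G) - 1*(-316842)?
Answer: -32955427114/311 ≈ -1.0597e+8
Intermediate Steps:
J = 32955427114 (J = (213647 + 101297)*(184525 - 79887) - 1*(-316842) = 314944*104638 + 316842 = 32955110272 + 316842 = 32955427114)
J/k(-311, P) = 32955427114/(-311) = 32955427114*(-1/311) = -32955427114/311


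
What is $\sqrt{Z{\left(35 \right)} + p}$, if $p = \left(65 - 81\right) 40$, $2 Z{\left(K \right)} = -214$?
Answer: $3 i \sqrt{83} \approx 27.331 i$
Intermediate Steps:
$Z{\left(K \right)} = -107$ ($Z{\left(K \right)} = \frac{1}{2} \left(-214\right) = -107$)
$p = -640$ ($p = \left(-16\right) 40 = -640$)
$\sqrt{Z{\left(35 \right)} + p} = \sqrt{-107 - 640} = \sqrt{-747} = 3 i \sqrt{83}$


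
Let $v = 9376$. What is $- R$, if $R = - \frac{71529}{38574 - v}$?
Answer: $\frac{71529}{29198} \approx 2.4498$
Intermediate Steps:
$R = - \frac{71529}{29198}$ ($R = - \frac{71529}{38574 - 9376} = - \frac{71529}{29198} \approx -2.4498$)
$- R = \left(-1\right) \left(- \frac{71529}{29198}\right) = \frac{71529}{29198}$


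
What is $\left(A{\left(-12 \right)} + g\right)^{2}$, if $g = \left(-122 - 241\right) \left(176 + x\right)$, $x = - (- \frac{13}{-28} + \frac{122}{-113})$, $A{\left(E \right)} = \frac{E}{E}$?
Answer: $\frac{41146186928062441}{10010896} \approx 4.1101 \cdot 10^{9}$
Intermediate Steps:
$A{\left(E \right)} = 1$
$x = \frac{1947}{3164}$ ($x = - (\left(-13\right) \left(- \frac{1}{28}\right) + 122 \left(- \frac{1}{113}\right)) = - (\frac{13}{28} - \frac{122}{113}) = \left(-1\right) \left(- \frac{1947}{3164}\right) = \frac{1947}{3164} \approx 0.61536$)
$g = - \frac{202848393}{3164}$ ($g = \left(-122 - 241\right) \left(176 + \frac{1947}{3164}\right) = \left(-363\right) \frac{558811}{3164} = - \frac{202848393}{3164} \approx -64111.0$)
$\left(A{\left(-12 \right)} + g\right)^{2} = \left(1 - \frac{202848393}{3164}\right)^{2} = \left(- \frac{202845229}{3164}\right)^{2} = \frac{41146186928062441}{10010896}$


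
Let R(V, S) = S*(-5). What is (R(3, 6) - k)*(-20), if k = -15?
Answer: 300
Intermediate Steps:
R(V, S) = -5*S
(R(3, 6) - k)*(-20) = (-5*6 - 1*(-15))*(-20) = (-30 + 15)*(-20) = -15*(-20) = 300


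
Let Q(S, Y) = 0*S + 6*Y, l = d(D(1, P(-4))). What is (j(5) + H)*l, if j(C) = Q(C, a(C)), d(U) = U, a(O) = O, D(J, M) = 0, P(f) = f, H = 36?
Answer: 0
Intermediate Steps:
l = 0
Q(S, Y) = 6*Y (Q(S, Y) = 0 + 6*Y = 6*Y)
j(C) = 6*C
(j(5) + H)*l = (6*5 + 36)*0 = (30 + 36)*0 = 66*0 = 0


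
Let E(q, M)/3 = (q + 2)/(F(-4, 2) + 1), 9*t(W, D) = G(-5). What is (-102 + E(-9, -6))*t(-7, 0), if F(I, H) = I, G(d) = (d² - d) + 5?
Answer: -3325/9 ≈ -369.44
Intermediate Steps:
G(d) = 5 + d² - d
t(W, D) = 35/9 (t(W, D) = (5 + (-5)² - 1*(-5))/9 = (5 + 25 + 5)/9 = (⅑)*35 = 35/9)
E(q, M) = -2 - q (E(q, M) = 3*((q + 2)/(-4 + 1)) = 3*((2 + q)/(-3)) = 3*((2 + q)*(-⅓)) = 3*(-⅔ - q/3) = -2 - q)
(-102 + E(-9, -6))*t(-7, 0) = (-102 + (-2 - 1*(-9)))*(35/9) = (-102 + (-2 + 9))*(35/9) = (-102 + 7)*(35/9) = -95*35/9 = -3325/9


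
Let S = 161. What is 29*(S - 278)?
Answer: -3393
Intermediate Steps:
29*(S - 278) = 29*(161 - 278) = 29*(-117) = -3393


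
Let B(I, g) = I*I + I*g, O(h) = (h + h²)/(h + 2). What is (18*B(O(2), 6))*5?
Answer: 2025/2 ≈ 1012.5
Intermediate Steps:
O(h) = (h + h²)/(2 + h)
B(I, g) = I² + I*g
(18*B(O(2), 6))*5 = (18*((2*(1 + 2)/(2 + 2))*(2*(1 + 2)/(2 + 2) + 6)))*5 = (18*((2*3/4)*(2*3/4 + 6)))*5 = (18*((2*(¼)*3)*(2*(¼)*3 + 6)))*5 = (18*(3*(3/2 + 6)/2))*5 = (18*((3/2)*(15/2)))*5 = (18*(45/4))*5 = (405/2)*5 = 2025/2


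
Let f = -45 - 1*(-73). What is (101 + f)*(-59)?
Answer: -7611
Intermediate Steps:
f = 28 (f = -45 + 73 = 28)
(101 + f)*(-59) = (101 + 28)*(-59) = 129*(-59) = -7611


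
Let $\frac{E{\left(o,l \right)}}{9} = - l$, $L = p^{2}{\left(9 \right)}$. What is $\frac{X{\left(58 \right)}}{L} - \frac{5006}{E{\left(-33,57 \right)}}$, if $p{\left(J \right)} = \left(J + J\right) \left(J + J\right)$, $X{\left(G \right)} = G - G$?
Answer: $\frac{5006}{513} \approx 9.7583$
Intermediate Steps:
$X{\left(G \right)} = 0$
$p{\left(J \right)} = 4 J^{2}$ ($p{\left(J \right)} = 2 J 2 J = 4 J^{2}$)
$L = 104976$ ($L = \left(4 \cdot 9^{2}\right)^{2} = \left(4 \cdot 81\right)^{2} = 324^{2} = 104976$)
$E{\left(o,l \right)} = - 9 l$ ($E{\left(o,l \right)} = 9 \left(- l\right) = - 9 l$)
$\frac{X{\left(58 \right)}}{L} - \frac{5006}{E{\left(-33,57 \right)}} = \frac{0}{104976} - \frac{5006}{\left(-9\right) 57} = 0 \cdot \frac{1}{104976} - \frac{5006}{-513} = 0 - - \frac{5006}{513} = 0 + \frac{5006}{513} = \frac{5006}{513}$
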